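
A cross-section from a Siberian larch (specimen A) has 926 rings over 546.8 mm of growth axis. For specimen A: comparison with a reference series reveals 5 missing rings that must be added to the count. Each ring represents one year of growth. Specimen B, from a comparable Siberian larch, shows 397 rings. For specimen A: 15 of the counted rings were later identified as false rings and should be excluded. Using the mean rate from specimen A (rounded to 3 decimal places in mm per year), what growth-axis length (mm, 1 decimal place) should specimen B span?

Specimen A: correcting the raw count gives 926 − 15 + 5 = 916 true rings.
A: Mean rate = 546.8 mm / 916 years ≈ 0.597 mm per year.
Length of B = 0.597 × 397 = 237.0 mm.

237.0 mm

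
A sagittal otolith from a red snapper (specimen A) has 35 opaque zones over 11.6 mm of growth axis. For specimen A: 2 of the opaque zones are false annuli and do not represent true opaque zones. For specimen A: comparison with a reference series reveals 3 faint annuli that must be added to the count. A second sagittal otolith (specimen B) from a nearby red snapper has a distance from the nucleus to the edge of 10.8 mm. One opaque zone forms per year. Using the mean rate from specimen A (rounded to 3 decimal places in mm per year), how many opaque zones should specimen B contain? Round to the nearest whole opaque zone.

34 opaque zones

Specimen A: true opaque zone count = 35 − 2 + 3 = 36.
A: 11.6 mm over 36 years gives 11.6 / 36 ≈ 0.322 mm per year.
Specimen B: 10.8 mm / 0.322 mm per year = 33.54 years ≈ 34 opaque zones.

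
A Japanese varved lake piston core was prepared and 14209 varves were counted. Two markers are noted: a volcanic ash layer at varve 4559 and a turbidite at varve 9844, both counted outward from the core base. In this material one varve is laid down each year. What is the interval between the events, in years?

9844 − 4559 = 5285 varves lie between the two events.
One varve per year makes the interval 5285 years.

5285 years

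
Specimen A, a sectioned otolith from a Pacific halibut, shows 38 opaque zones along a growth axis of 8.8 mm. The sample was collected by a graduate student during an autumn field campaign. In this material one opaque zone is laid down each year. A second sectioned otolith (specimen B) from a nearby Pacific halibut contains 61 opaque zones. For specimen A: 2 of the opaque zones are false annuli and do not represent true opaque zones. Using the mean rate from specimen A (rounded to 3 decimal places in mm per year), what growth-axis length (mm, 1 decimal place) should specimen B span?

Specimen A: correcting the raw count gives 38 − 2 = 36 true opaque zones.
A: Extension rate ≈ 8.8 / 36 = 0.244 mm/yr.
B's length ≈ 0.244 × 61 = 14.9 mm.

14.9 mm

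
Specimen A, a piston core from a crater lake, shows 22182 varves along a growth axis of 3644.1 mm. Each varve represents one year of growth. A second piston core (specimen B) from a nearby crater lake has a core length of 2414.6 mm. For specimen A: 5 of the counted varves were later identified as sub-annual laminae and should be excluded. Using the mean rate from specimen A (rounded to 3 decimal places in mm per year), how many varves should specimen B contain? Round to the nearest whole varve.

14723 varves

Specimen A: adjusted count: 22182 − 5 = 22177 varves.
A: Extension rate ≈ 3644.1 / 22177 = 0.164 mm/year.
Specimen B: 2414.6 mm / 0.164 mm per year = 14723.17 years ≈ 14723 varves.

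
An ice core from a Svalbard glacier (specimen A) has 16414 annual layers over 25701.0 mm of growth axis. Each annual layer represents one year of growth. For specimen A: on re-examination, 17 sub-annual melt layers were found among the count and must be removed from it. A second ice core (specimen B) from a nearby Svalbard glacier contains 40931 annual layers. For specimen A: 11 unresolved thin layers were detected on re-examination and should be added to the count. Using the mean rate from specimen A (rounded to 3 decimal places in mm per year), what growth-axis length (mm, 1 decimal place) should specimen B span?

64097.9 mm

Specimen A: true annual layer count = 16414 − 17 + 11 = 16408.
A: Extension rate ≈ 25701.0 / 16408 = 1.566 mm/year.
Length of B = 1.566 × 40931 = 64097.9 mm.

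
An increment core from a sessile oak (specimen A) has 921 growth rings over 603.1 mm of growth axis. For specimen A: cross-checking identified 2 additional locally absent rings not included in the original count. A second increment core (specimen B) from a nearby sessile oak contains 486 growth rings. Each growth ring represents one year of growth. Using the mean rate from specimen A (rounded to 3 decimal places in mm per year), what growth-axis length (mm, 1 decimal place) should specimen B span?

Specimen A: adjusted count: 921 + 2 = 923 growth rings.
A: Extension rate ≈ 603.1 / 923 = 0.653 mm/yr.
For B, 0.653 mm/year × 486 years = 317.4 mm.

317.4 mm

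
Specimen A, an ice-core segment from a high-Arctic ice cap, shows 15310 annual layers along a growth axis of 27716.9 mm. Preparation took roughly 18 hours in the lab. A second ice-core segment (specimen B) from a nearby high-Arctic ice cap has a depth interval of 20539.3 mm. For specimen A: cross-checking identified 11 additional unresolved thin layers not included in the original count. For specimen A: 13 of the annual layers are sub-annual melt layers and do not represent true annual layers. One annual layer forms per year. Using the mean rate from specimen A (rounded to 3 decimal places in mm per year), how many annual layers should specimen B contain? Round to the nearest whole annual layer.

Specimen A: correcting the raw count gives 15310 − 13 + 11 = 15308 true annual layers.
A: Extension rate ≈ 27716.9 / 15308 = 1.811 mm/yr.
B spans 20539.3 / 1.811 = 11341.41 years ≈ 11341 annual layers.

11341 annual layers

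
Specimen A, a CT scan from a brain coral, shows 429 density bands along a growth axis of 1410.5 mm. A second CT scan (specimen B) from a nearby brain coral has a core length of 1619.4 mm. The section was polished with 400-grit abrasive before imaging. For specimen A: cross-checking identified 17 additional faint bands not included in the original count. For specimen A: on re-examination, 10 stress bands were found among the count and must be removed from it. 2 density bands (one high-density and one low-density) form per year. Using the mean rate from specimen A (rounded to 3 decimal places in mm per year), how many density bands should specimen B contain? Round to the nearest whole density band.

Specimen A: true density band count = 429 − 10 + 17 = 436.
Specimen A: dividing by 2 density bands per year: 436 / 2 = 218 years.
A: Extension rate ≈ 1410.5 / 218 = 6.470 mm per year.
For B, 1619.4 / 6.470 = 250.29 years; at 2 density bands per year that is 250.29 × 2 ≈ 501 density bands.

501 density bands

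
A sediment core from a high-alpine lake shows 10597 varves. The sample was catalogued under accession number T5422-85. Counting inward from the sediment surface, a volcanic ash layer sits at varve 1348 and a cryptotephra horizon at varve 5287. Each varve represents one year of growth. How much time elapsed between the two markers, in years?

5287 − 1348 = 3939 varves lie between the two events.
One varve per year makes the interval 3939 years.

3939 years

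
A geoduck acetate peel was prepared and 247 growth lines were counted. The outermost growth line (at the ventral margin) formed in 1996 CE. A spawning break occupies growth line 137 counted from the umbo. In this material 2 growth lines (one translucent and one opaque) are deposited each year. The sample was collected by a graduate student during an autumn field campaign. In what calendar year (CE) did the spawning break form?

1941 CE

247 − 137 = 110 growth lines lie beyond the spawning break toward the ventral margin.
Dividing by 2 growth lines per year: 110 / 2 = 55 years.
The growth line at the ventral margin is 1996 CE, so the spawning break dates to 1996 − 55 = 1941 CE.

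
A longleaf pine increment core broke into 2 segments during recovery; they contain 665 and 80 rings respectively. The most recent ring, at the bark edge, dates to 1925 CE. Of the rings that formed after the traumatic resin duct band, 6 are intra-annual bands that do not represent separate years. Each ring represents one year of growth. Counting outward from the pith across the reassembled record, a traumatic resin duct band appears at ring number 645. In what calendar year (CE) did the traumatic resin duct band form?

1831 CE

Total rings = 665 + 80 = 745.
The traumatic resin duct band sits at ring 645 from the pith, so 745 − 645 = 100 rings formed after it.
Removing the 6 false rings leaves 100 − 6 = 94 true rings beyond the traumatic resin duct band.
1925 − 94 = 1831 CE.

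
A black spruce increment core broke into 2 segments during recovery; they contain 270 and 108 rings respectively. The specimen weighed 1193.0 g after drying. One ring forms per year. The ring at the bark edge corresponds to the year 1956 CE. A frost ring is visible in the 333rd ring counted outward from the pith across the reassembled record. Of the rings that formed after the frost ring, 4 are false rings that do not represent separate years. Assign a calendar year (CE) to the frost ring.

Total rings = 270 + 108 = 378.
The frost ring sits at ring 333 from the pith, so 378 − 333 = 45 rings formed after it.
Excluding 4 false rings: 45 − 4 = 41.
The ring at the bark edge is 1956 CE, so the frost ring dates to 1956 − 41 = 1915 CE.

1915 CE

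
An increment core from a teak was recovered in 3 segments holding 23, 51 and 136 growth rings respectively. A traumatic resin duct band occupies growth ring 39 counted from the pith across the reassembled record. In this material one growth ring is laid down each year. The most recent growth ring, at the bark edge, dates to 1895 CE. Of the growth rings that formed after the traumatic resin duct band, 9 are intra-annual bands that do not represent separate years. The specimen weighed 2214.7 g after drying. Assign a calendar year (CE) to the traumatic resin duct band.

Total growth rings = 23 + 51 + 136 = 210.
Between growth ring 39 and the bark edge there are 210 − 39 = 171 growth rings.
171 − 9 false = 162 true growth rings after the traumatic resin duct band.
1895 − 162 = 1733 CE.

1733 CE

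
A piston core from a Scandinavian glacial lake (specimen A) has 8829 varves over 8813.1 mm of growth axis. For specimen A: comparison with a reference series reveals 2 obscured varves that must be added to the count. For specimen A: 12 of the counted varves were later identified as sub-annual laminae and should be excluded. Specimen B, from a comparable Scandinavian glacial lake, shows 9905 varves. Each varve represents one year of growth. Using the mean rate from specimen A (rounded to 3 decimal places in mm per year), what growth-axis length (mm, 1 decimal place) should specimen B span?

9895.1 mm

Specimen A: correcting the raw count gives 8829 − 12 + 2 = 8819 true varves.
A: Extension rate ≈ 8813.1 / 8819 = 0.999 mm per year.
Length of B = 0.999 × 9905 = 9895.1 mm.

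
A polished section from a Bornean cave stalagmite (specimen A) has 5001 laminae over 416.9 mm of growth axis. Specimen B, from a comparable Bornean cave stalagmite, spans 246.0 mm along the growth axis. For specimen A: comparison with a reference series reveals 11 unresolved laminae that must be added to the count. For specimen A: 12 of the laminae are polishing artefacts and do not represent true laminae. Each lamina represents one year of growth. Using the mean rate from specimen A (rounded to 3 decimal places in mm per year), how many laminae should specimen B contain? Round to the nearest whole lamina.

Specimen A: correcting the raw count gives 5001 − 12 + 11 = 5000 true laminae.
A: Extension rate ≈ 416.9 / 5000 = 0.083 mm/yr.
Specimen B: 246.0 mm / 0.083 mm per year = 2963.86 years ≈ 2964 laminae.

2964 laminae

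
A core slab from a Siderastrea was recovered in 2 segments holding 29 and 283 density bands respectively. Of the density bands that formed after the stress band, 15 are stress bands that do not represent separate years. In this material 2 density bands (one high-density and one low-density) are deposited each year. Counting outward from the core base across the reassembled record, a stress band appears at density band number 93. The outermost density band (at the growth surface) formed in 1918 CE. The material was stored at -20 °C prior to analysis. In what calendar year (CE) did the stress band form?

1816 CE

Total density bands = 29 + 283 = 312.
312 − 93 = 219 density bands lie beyond the stress band toward the growth surface.
219 − 15 false = 204 true density bands after the stress band.
With 2 density bands per year, 204 / 2 = 102 years.
Counting back 102 years from 1918 CE places the stress band in 1918 − 102 = 1816 CE.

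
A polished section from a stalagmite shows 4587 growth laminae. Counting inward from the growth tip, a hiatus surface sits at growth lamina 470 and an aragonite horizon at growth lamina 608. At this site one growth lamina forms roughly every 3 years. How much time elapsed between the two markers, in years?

414 years

The two markers are separated by 608 − 470 = 138 growth laminae.
138 growth laminae at 3 years each span 138 × 3 = 414 years.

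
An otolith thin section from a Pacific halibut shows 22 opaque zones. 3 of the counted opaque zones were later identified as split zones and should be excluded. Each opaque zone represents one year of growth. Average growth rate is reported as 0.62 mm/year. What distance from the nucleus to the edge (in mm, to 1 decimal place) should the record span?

After corrections the count is 22 − 3 = 19 opaque zones.
19 years at 0.62 mm/year gives 0.62 × 19 = 11.8 mm.

11.8 mm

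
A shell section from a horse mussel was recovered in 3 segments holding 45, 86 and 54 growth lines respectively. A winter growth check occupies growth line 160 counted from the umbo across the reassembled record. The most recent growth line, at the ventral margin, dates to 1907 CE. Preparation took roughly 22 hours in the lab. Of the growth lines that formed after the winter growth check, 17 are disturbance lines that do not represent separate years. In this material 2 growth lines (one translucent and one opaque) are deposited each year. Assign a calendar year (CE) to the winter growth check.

Total growth lines = 45 + 86 + 54 = 185.
Between growth line 160 and the ventral margin there are 185 − 160 = 25 growth lines.
Removing the 17 false growth lines leaves 25 − 17 = 8 true growth lines beyond the winter growth check.
Dividing by 2 growth lines per year: 8 / 2 = 4 years.
Counting back 4 years from 1907 CE places the winter growth check in 1907 − 4 = 1903 CE.

1903 CE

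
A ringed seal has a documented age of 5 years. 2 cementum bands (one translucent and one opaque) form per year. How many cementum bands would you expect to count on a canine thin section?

5 years at 2 cementum bands per year gives 5 × 2 = 10 cementum bands.
So 10 cementum bands should be present.

10 cementum bands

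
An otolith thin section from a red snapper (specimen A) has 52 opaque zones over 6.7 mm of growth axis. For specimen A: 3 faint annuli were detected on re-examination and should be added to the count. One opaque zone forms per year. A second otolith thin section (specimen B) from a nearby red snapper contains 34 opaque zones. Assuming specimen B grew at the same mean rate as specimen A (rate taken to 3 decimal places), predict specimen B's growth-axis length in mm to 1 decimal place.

4.1 mm

Specimen A: adjusted count: 52 + 3 = 55 opaque zones.
A: Mean rate = 6.7 mm / 55 years ≈ 0.122 mm/year.
Length of B = 0.122 × 34 = 4.1 mm.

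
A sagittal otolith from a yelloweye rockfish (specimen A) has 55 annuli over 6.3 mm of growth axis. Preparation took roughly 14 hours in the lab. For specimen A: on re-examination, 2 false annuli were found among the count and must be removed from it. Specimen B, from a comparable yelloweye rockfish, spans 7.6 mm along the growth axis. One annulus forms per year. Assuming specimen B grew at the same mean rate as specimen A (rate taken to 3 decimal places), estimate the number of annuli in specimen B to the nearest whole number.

64 annuli

Specimen A: true annulus count = 55 − 2 = 53.
A: Mean rate = 6.3 mm / 53 years ≈ 0.119 mm/year.
Specimen B: 7.6 mm / 0.119 mm per year = 63.87 years ≈ 64 annuli.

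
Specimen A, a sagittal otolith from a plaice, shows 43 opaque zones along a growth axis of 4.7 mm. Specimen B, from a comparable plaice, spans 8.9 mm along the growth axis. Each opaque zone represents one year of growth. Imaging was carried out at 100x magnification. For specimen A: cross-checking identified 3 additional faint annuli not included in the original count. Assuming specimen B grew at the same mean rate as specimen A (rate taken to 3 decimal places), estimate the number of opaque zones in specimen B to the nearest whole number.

Specimen A: correcting the raw count gives 43 + 3 = 46 true opaque zones.
A: 4.7 mm over 46 years gives 4.7 / 46 ≈ 0.102 mm/year.
For B, 8.9 / 0.102 = 87.25 years ≈ 87 opaque zones.

87 opaque zones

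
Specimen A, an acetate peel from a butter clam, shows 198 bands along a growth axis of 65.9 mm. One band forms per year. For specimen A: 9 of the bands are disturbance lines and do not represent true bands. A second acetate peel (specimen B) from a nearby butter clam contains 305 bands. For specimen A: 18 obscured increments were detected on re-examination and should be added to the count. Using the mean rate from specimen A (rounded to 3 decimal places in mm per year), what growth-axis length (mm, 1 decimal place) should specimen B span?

97.0 mm

Specimen A: correcting the raw count gives 198 − 9 + 18 = 207 true bands.
A: 65.9 mm over 207 years gives 65.9 / 207 ≈ 0.318 mm/year.
Length of B = 0.318 × 305 = 97.0 mm.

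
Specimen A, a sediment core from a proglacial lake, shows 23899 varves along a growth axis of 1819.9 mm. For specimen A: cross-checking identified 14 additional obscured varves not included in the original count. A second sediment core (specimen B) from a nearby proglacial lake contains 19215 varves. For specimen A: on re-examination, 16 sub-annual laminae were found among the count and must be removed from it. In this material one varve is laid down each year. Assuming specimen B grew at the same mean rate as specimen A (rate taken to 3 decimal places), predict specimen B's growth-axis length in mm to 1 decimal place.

1460.3 mm

Specimen A: correcting the raw count gives 23899 − 16 + 14 = 23897 true varves.
A: Mean rate = 1819.9 mm / 23897 years ≈ 0.076 mm per year.
B's length ≈ 0.076 × 19215 = 1460.3 mm.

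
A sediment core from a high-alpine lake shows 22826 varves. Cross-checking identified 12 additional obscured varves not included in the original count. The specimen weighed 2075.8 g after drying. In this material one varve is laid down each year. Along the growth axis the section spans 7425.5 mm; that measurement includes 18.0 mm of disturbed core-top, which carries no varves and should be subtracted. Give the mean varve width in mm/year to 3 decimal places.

True varve count = 22826 + 12 = 22838.
Net length = 7425.5 − 18.0 = 7407.5 mm.
Mean rate = 7407.5 mm / 22838 years ≈ 0.324 mm/year.

0.324 mm/year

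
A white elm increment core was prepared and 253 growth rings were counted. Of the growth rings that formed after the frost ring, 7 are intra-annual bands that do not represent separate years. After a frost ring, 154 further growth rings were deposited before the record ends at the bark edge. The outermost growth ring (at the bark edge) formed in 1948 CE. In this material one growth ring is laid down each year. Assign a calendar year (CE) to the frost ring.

1801 CE

154 growth rings post-date the frost ring.
154 − 7 false = 147 true growth rings after the frost ring.
The growth ring at the bark edge is 1948 CE, so the frost ring dates to 1948 − 147 = 1801 CE.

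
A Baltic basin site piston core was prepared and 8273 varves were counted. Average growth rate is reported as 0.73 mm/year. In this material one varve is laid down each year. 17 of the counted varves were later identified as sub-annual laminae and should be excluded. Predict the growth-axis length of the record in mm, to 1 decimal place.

6026.9 mm

After corrections the count is 8273 − 17 = 8256 varves.
Length ≈ 0.73 × 8256 = 6026.9 mm.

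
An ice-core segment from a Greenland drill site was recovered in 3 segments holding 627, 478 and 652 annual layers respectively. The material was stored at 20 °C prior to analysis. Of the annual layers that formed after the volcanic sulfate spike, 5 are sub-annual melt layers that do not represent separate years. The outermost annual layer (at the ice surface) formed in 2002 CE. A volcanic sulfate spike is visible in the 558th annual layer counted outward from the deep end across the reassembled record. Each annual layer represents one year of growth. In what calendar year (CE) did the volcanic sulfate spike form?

808 CE

Total annual layers = 627 + 478 + 652 = 1757.
The volcanic sulfate spike sits at annual layer 558 from the deep end, so 1757 − 558 = 1199 annual layers formed after it.
Excluding 5 false annual layers: 1199 − 5 = 1194.
Counting back 1194 years from 2002 CE places the volcanic sulfate spike in 2002 − 1194 = 808 CE.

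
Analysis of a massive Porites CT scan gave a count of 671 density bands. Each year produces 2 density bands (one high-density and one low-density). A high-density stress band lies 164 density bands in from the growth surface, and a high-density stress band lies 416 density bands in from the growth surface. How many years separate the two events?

416 − 164 = 252 density bands lie between the two events.
252 density bands at 2 per year is 252 / 2 = 126 years.

126 yr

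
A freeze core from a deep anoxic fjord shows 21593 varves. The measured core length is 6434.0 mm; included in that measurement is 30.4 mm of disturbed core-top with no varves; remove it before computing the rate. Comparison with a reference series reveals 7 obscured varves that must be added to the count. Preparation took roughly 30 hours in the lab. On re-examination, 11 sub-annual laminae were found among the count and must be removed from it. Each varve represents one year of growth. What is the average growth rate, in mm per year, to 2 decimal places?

Correcting the raw count gives 21593 − 11 + 7 = 21589 true varves.
Removing the 30.4 mm offcut leaves 6434.0 − 30.4 = 6403.6 mm.
6403.6 mm over 21589 years gives 6403.6 / 21589 ≈ 0.30 mm per year.

0.30 mm per year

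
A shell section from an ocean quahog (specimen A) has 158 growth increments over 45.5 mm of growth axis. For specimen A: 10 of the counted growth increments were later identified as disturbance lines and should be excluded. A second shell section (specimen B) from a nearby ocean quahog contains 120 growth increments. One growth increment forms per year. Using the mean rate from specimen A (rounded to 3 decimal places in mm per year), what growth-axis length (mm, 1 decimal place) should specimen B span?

36.8 mm

Specimen A: true growth increment count = 158 − 10 = 148.
A: Extension rate ≈ 45.5 / 148 = 0.307 mm per year.
For B, 0.307 mm/year × 120 years = 36.8 mm.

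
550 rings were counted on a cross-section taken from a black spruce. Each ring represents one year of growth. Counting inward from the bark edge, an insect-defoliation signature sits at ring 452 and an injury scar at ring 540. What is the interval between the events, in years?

88 years

Separation: 540 − 452 = 88 rings.
One ring per year makes the interval 88 years.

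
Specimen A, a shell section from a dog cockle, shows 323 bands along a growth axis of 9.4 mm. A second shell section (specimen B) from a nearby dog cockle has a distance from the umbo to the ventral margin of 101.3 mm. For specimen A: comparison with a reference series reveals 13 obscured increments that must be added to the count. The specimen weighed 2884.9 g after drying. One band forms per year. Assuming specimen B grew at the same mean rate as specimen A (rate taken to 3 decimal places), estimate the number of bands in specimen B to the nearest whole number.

Specimen A: correcting the raw count gives 323 + 13 = 336 true bands.
A: Extension rate ≈ 9.4 / 336 = 0.028 mm per year.
For B, 101.3 / 0.028 = 3617.86 years ≈ 3618 bands.

3618 bands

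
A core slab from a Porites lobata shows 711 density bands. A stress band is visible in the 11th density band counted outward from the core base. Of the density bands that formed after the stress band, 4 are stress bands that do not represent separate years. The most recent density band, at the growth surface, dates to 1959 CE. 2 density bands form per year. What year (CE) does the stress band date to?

1611 CE

711 − 11 = 700 density bands lie beyond the stress band toward the growth surface.
Removing the 4 false density bands leaves 700 − 4 = 696 true density bands beyond the stress band.
Dividing by 2 density bands per year: 696 / 2 = 348 years.
1959 − 348 = 1611 CE.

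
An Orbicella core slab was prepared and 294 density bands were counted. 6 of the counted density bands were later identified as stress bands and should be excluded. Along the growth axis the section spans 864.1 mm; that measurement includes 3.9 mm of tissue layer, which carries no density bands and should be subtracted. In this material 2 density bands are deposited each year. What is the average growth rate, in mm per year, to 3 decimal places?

After corrections the count is 294 − 6 = 288 density bands.
With 2 density bands per year, 288 / 2 = 144 years.
Removing the 3.9 mm offcut leaves 864.1 − 3.9 = 860.2 mm.
Extension rate ≈ 860.2 / 144 = 5.974 mm per year.

5.974 mm per year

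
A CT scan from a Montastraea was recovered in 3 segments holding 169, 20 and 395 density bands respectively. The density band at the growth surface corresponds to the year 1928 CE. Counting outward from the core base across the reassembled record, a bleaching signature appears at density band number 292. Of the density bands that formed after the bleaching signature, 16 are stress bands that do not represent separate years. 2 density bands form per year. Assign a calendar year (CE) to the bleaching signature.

1790 CE

Total density bands = 169 + 20 + 395 = 584.
584 − 292 = 292 density bands lie beyond the bleaching signature toward the growth surface.
Removing the 16 false density bands leaves 292 − 16 = 276 true density bands beyond the bleaching signature.
With 2 density bands per year, 276 / 2 = 138 years.
1928 − 138 = 1790 CE.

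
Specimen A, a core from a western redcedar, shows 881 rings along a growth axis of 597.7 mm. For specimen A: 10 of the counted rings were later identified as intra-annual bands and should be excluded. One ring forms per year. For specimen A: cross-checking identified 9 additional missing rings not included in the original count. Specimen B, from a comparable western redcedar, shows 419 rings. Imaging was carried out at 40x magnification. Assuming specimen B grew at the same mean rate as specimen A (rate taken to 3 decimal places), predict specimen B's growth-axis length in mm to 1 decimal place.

284.5 mm

Specimen A: true ring count = 881 − 10 + 9 = 880.
A: Extension rate ≈ 597.7 / 880 = 0.679 mm per year.
Length of B = 0.679 × 419 = 284.5 mm.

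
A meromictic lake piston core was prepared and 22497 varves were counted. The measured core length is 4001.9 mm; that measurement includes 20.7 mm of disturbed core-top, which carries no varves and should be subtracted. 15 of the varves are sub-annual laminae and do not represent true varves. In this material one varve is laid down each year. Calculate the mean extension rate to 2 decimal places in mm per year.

0.18 mm per year

After corrections the count is 22497 − 15 = 22482 varves.
Net length = 4001.9 − 20.7 = 3981.2 mm.
Extension rate ≈ 3981.2 / 22482 = 0.18 mm per year.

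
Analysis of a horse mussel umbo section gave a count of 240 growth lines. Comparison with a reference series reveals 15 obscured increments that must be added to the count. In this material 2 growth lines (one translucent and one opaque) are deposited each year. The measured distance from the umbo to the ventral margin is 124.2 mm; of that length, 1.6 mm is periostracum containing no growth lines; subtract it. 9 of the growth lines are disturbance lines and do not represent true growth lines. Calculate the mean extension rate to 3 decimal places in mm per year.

0.997 mm per year

Correcting the raw count gives 240 − 9 + 15 = 246 true growth lines.
Dividing by 2 growth lines per year: 246 / 2 = 123 years.
The growth record spans 124.2 − 1.6 = 122.6 mm.
Mean rate = 122.6 mm / 123 years ≈ 0.997 mm per year.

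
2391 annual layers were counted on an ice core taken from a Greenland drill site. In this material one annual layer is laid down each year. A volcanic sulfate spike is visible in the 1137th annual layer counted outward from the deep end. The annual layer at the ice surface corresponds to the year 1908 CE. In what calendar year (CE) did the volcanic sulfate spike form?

2391 − 1137 = 1254 annual layers lie beyond the volcanic sulfate spike toward the ice surface.
Counting back 1254 years from 1908 CE places the volcanic sulfate spike in 1908 − 1254 = 654 CE.

654 CE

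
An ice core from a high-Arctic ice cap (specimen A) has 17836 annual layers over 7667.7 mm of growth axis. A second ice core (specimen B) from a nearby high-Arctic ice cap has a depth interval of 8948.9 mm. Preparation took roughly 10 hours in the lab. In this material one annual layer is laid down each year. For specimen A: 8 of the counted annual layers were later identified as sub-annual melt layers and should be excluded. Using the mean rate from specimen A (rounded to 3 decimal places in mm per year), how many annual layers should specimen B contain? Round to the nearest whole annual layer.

20811 annual layers

Specimen A: adjusted count: 17836 − 8 = 17828 annual layers.
A: Mean rate = 7667.7 mm / 17828 years ≈ 0.430 mm/year.
Specimen B: 8948.9 mm / 0.430 mm per year = 20811.40 years ≈ 20811 annual layers.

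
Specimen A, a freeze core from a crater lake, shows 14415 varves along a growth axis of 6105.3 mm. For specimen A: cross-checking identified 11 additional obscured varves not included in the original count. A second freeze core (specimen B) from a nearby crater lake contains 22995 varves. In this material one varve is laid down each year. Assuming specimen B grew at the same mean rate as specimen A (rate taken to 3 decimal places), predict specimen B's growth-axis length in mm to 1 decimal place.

9726.9 mm

Specimen A: correcting the raw count gives 14415 + 11 = 14426 true varves.
A: Extension rate ≈ 6105.3 / 14426 = 0.423 mm/yr.
For B, 0.423 mm/year × 22995 years = 9726.9 mm.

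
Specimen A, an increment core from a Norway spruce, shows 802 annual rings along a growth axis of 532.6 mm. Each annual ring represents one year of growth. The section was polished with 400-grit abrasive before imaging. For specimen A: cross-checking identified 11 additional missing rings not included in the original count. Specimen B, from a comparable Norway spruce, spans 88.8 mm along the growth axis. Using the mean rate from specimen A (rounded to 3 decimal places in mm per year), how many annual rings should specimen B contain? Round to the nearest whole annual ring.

136 annual rings

Specimen A: after corrections the count is 802 + 11 = 813 annual rings.
A: Mean rate = 532.6 mm / 813 years ≈ 0.655 mm/year.
B spans 88.8 / 0.655 = 135.57 years ≈ 136 annual rings.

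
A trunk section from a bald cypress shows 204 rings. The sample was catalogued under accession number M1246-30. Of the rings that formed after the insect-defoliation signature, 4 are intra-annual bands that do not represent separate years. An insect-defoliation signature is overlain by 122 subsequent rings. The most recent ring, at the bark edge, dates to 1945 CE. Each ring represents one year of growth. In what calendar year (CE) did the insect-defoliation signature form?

1827 CE

122 rings formed after the insect-defoliation signature.
122 − 4 false = 118 true rings after the insect-defoliation signature.
1945 − 118 = 1827 CE.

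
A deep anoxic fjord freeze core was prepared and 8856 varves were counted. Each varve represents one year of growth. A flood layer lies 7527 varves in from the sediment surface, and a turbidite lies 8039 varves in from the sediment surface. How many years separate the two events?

Separation: 8039 − 7527 = 512 varves.
At one varve per year, 512 years elapsed between them.

512 years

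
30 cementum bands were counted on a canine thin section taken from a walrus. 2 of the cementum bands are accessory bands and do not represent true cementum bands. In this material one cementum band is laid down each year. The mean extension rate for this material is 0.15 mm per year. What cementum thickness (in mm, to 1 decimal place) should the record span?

After corrections the count is 30 − 2 = 28 cementum bands.
Predicted length = 0.15 mm/year × 28 years = 4.2 mm.

4.2 mm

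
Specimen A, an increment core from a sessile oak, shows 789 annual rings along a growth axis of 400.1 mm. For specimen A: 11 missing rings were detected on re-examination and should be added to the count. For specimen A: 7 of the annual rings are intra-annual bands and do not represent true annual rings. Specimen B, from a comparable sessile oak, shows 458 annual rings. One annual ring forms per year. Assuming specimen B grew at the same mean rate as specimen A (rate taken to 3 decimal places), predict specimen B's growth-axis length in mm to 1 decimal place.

231.3 mm

Specimen A: adjusted count: 789 − 7 + 11 = 793 annual rings.
A: Mean rate = 400.1 mm / 793 years ≈ 0.505 mm per year.
Length of B = 0.505 × 458 = 231.3 mm.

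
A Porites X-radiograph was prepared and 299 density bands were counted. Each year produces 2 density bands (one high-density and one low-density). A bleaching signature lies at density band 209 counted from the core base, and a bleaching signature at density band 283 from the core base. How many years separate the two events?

Separation: 283 − 209 = 74 density bands.
Dividing by 2 density bands per year: 74 / 2 = 37 years.

37 yr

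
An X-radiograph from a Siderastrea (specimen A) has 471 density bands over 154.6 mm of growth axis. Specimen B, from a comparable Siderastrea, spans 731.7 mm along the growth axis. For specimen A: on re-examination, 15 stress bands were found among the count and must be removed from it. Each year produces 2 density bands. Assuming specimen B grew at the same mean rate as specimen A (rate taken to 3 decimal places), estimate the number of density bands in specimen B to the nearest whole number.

2158 density bands

Specimen A: adjusted count: 471 − 15 = 456 density bands.
Specimen A: with 2 density bands per year, 456 / 2 = 228 years.
A: Extension rate ≈ 154.6 / 228 = 0.678 mm per year.
For B, 731.7 / 0.678 = 1079.20 years; at 2 density bands per year that is 1079.20 × 2 ≈ 2158 density bands.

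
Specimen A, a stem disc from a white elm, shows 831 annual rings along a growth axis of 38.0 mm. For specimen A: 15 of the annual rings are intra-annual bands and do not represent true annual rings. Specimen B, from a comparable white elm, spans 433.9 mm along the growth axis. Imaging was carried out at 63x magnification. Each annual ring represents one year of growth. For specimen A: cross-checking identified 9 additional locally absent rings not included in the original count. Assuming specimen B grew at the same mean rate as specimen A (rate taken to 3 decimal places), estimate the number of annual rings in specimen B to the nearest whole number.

9433 annual rings

Specimen A: after corrections the count is 831 − 15 + 9 = 825 annual rings.
A: Mean rate = 38.0 mm / 825 years ≈ 0.046 mm per year.
B spans 433.9 / 0.046 = 9432.61 years ≈ 9433 annual rings.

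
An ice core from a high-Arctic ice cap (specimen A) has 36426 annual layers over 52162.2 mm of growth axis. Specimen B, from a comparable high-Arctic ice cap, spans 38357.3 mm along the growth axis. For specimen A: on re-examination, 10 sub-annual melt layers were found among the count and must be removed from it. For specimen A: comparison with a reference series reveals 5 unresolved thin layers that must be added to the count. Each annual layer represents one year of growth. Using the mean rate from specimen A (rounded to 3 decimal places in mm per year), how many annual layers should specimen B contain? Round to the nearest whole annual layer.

26786 annual layers

Specimen A: after corrections the count is 36426 − 10 + 5 = 36421 annual layers.
A: Extension rate ≈ 52162.2 / 36421 = 1.432 mm/yr.
B spans 38357.3 / 1.432 = 26785.82 years ≈ 26786 annual layers.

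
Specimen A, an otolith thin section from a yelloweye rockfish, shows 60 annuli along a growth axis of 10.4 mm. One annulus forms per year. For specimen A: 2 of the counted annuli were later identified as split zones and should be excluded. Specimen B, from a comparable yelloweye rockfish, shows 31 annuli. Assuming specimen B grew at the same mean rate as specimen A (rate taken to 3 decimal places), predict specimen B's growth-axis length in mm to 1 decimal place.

Specimen A: adjusted count: 60 − 2 = 58 annuli.
A: Extension rate ≈ 10.4 / 58 = 0.179 mm/yr.
Length of B = 0.179 × 31 = 5.5 mm.

5.5 mm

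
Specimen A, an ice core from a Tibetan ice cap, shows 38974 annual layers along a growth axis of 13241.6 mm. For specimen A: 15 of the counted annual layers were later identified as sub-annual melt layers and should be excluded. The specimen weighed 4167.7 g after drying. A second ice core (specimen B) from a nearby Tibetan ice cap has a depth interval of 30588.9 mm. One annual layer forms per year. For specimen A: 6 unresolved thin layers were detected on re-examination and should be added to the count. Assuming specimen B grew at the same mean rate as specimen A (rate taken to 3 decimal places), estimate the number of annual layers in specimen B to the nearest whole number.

Specimen A: correcting the raw count gives 38974 − 15 + 6 = 38965 true annual layers.
A: 13241.6 mm over 38965 years gives 13241.6 / 38965 ≈ 0.340 mm/year.
For B, 30588.9 / 0.340 = 89967.35 years ≈ 89967 annual layers.

89967 annual layers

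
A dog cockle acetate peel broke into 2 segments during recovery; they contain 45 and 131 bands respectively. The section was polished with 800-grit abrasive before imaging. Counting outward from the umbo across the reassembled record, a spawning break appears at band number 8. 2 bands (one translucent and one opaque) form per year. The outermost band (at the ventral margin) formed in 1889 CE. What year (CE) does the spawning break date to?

1805 CE

Total bands = 45 + 131 = 176.
The spawning break sits at band 8 from the umbo, so 176 − 8 = 168 bands formed after it.
With 2 bands per year, 168 / 2 = 84 years.
Counting back 84 years from 1889 CE places the spawning break in 1889 − 84 = 1805 CE.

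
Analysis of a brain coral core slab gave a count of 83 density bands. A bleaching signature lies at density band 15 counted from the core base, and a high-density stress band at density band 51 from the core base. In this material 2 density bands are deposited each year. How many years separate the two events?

The two markers are separated by 51 − 15 = 36 density bands.
With 2 density bands per year, 36 / 2 = 18 years.

18 years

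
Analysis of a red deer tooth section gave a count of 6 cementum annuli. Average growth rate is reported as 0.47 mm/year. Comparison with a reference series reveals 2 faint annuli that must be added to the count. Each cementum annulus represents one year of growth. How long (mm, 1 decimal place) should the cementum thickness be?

3.8 mm

Adjusted count: 6 + 2 = 8 cementum annuli.
Length ≈ 0.47 × 8 = 3.8 mm.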